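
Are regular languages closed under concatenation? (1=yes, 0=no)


Regular languages are closed under all standard operations:
- Union: Yes (product construction)
- Intersection: Yes (product construction)
- Complement: Yes (swap accept/reject)
- Concatenation: Yes (NFA construction)
Operation: concatenation -> Closed

1


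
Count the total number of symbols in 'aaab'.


String: 'aaab'
Counting characters:
  'a' appears 3 time(s)
  'b' appears 1 time(s)
Total length = 3 + 1 = 4

4


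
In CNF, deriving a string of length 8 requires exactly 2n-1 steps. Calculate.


Chomsky Normal Form derivation:
String length n = 8
Each step either:
  - Splits a nonterminal into two (n-1 such steps)
  - Converts a nonterminal to terminal (n such steps)
Total = (n-1) + n = 2n - 1
= 2(8) - 1
= 16 - 1
= 15

15


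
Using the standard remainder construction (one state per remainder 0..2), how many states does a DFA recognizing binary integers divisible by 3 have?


Divisibility by 3 is tracked via the remainder mod 3: 0, 1, ..., 2
The construction assigns one state to each remainder
Number of remainders = 3

3


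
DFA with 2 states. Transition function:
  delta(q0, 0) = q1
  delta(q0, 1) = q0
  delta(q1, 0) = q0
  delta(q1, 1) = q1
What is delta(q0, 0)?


Looking up transition function:
delta(q0, 0) in the table
Row: q0, Column: 0
Result: q1

q1


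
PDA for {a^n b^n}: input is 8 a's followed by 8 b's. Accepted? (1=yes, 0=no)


Language requires equal numbers of a's and b's
PDA pushes for each 'a', pops for each 'b'
Number of a's = 8
Number of b's = 8
8 == 8 -> Accept

1


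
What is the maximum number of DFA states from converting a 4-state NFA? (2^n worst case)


NFA has 4 states
Subset construction: each DFA state = subset of NFA states
Maximum subsets = 2^4
2^4 = 16

16


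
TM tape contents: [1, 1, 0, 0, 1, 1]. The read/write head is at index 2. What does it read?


Tape: [1, 1, 0, 0, 1, 1]
Positions: 0 1 2 3 4 5
Values:    1 1 0 0 1 1
Head at position 2
tape[2] = 0

0


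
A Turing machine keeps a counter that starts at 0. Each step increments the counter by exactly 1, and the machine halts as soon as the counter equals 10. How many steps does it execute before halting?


Counter starts at 0. Counting sequence:
  Step 1: counter = 1
  Step 2: counter = 2
  Step 3: counter = 3
  Step 4: counter = 4
  Step 5: counter = 5
  Step 6: counter = 6
  ...
  Step 10: counter = 10
Counter reached 10 -> halt
Total steps = 10

10


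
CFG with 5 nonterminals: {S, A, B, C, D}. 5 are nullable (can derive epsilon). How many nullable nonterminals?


Nonterminals: {S, A, B, C, D}
A nonterminal is nullable if it can derive epsilon
Counting nullable nonterminals: 5
Total nullable = 5

5


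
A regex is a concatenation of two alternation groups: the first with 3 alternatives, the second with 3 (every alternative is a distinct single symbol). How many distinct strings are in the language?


First group: 3 alternatives
Second group: 3 alternatives
Concatenation: each choice from group 1 pairs with each from group 2
Total = 3 x 3 = 9

9


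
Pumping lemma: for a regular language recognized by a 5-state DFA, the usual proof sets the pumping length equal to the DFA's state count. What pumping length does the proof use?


Pumping lemma for regular languages (standard proof):
Take p = |Q|, the number of DFA states.
Any string of length >= |Q| passes through |Q|+1 states while reading its first |Q| symbols,
so by pigeonhole some state repeats, giving the loop that can be pumped.
Here |Q| = 5
Therefore the proof uses p = 5

5


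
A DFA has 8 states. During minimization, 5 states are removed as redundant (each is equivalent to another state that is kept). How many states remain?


Original DFA: 8 states
Redundant states removed: 5
Minimized states = original - removed
= 8 - 5
= 3

3


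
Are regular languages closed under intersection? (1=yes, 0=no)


Regular languages are closed under:
- Union (DFA product construction)
- Intersection (DFA product construction)
- Complement (swap accept/reject states)
- Concatenation (NFA construction)
- Kleene star (NFA construction)
intersection is in this list
Therefore: closed

1


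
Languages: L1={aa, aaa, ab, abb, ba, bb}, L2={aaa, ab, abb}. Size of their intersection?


L1 = {aa, aaa, ab, abb, ba, bb}
L2 = {aaa, ab, abb}
Checking each string in L1 against L2:
  'aa': in L2? No
  'aaa': in L2? Yes
  'ab': in L2? Yes
  'abb': in L2? Yes
  'ba': in L2? No
  'bb': in L2? No
Intersection = {aaa, ab, abb}
|L1 ∩ L2| = 3

3


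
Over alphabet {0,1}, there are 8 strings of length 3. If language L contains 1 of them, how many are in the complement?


Alphabet: {0,1}
String length: 3
Total strings of length 3 = 2^3 = 8
Strings in L = 1
Complement = total - |L|
= 8 - 1
= 7

7


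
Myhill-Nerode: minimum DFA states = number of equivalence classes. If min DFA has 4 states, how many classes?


Myhill-Nerode theorem:
Number of equivalence classes = number of states in minimal DFA
Minimal DFA states = 4
Therefore equivalence classes = 4

4


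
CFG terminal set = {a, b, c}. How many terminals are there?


Terminal symbols: a, b, c
Counting each: a (#1), b (#2), c (#3)
Total = 3

3


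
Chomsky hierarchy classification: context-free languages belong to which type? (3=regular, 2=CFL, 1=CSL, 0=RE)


Chomsky hierarchy levels:
  Type 3: Regular (DFA/NFA/regex)
  Type 2: Context-free (PDA)
  Type 1: Context-sensitive
  Type 0: Recursively enumerable (TM)
'context-free' corresponds to Type 2

2


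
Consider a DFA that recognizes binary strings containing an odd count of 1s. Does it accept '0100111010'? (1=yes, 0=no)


DFA has 2 states: q_even (start, accept=no) and q_odd
Processing string '0100111010' character by character:
  Position 0: read '0', 1-count=0 -> q_even (no change)
  Position 1: read '1', 1-count=1 -> q_odd
  Position 2: read '0', 1-count=1 -> q_odd (no change)
  Position 3: read '0', 1-count=1 -> q_odd (no change)
  Position 4: read '1', 1-count=2 -> q_even
  Position 5: read '1', 1-count=3 -> q_odd
  Position 6: read '1', 1-count=4 -> q_even
  Position 7: read '0', 1-count=4 -> q_even (no change)
  Position 8: read '1', 1-count=5 -> q_odd
  Position 9: read '0', 1-count=5 -> q_odd (no change)
Final state: q_odd, total 1s = 5 (odd); the DFA requires an odd count -> accept

1


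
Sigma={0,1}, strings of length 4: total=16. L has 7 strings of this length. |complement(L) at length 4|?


Alphabet: {0,1}
String length: 4
Total strings of length 4 = 2^4 = 16
Strings in L = 7
Complement = total - |L|
= 16 - 7
= 9

9


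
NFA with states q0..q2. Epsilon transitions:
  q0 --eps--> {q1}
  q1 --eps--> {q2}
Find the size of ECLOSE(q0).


Starting from q0
Initialize closure = {q0}
Follow epsilon from q0 -> add q1
Follow epsilon from q1 -> add q2
Final closure: {q0, q1, q2}
Size = 3

3


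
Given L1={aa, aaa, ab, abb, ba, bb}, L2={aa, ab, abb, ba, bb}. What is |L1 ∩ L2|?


L1 = {aa, aaa, ab, abb, ba, bb}
L2 = {aa, ab, abb, ba, bb}
Checking each string in L1 against L2:
  'aa': in L2? Yes
  'aaa': in L2? No
  'ab': in L2? Yes
  'abb': in L2? Yes
  'ba': in L2? Yes
  'bb': in L2? Yes
Intersection = {aa, ab, abb, ba, bb}
|L1 ∩ L2| = 5

5


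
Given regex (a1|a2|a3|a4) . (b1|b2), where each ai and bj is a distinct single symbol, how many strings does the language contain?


First group: 4 alternatives
Second group: 2 alternatives
Concatenation: each choice from group 1 pairs with each from group 2
Total = 4 x 2 = 8

8


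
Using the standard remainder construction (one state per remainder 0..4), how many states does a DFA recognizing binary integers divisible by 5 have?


Divisibility by 5 is tracked via the remainder mod 5: 0, 1, ..., 4
The construction assigns one state to each remainder
Number of remainders = 5

5


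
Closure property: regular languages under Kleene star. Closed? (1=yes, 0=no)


Regular languages are closed under:
- Union (DFA product construction)
- Intersection (DFA product construction)
- Complement (swap accept/reject states)
- Concatenation (NFA construction)
- Kleene star (NFA construction)
Kleene star is in this list
Therefore: closed

1


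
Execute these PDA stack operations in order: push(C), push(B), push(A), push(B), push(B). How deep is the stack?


Tracing stack operations:
  push(C) -> stack = [C], depth=1
  push(B) -> stack = [C,B], depth=2
  push(A) -> stack = [C,B,A], depth=3
  push(B) -> stack = [C,B,A,B], depth=4
  push(B) -> stack = [C,B,A,B,B], depth=5
Final depth = 5

5


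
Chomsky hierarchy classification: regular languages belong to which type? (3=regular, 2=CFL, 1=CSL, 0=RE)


Chomsky hierarchy levels:
  Type 3: Regular (DFA/NFA/regex)
  Type 2: Context-free (PDA)
  Type 1: Context-sensitive
  Type 0: Recursively enumerable (TM)
'regular' corresponds to Type 3

3


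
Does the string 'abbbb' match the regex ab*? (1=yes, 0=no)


Pattern: ab*
String: 'abbbb'
Pattern requires: exactly one 'a' followed by zero or more 'b's
First char is 'a' -> OK
Rest 'bbbb': all b's? Yes
Result: 1

1


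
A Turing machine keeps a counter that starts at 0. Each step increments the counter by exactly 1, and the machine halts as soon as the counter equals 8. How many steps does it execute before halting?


Counter starts at 0. Counting sequence:
  Step 1: counter = 1
  Step 2: counter = 2
  Step 3: counter = 3
  Step 4: counter = 4
  Step 5: counter = 5
  Step 6: counter = 6
  Step 7: counter = 7
  Step 8: counter = 8
Counter reached 8 -> halt
Total steps = 8

8


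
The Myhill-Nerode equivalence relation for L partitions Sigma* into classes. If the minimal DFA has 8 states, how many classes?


Myhill-Nerode theorem:
Number of equivalence classes = number of states in minimal DFA
Minimal DFA states = 8
Therefore equivalence classes = 8

8


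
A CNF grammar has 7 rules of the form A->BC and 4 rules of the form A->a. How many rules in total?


CNF allows two rule forms:
  A -> BC (binary): 7 rules
  A -> a (terminal): 4 rules
Total = 7 + 4 = 11

11


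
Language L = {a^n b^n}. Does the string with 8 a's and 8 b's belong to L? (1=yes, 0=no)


Language requires equal numbers of a's and b's
PDA pushes for each 'a', pops for each 'b'
Number of a's = 8
Number of b's = 8
8 == 8 -> Accept

1


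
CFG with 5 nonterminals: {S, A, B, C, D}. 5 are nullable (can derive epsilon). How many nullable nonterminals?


Nonterminals: {S, A, B, C, D}
A nonterminal is nullable if it can derive epsilon
Counting nullable nonterminals: 5
Total nullable = 5

5


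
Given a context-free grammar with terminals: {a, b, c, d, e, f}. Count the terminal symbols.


Terminal symbols: a, b, c, d, e, f
Counting each: a (#1), b (#2), c (#3), d (#4), e (#5), f (#6)
Total = 6

6


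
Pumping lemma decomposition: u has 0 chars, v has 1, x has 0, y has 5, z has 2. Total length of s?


|s| = |u| + |v| + |x| + |y| + |z|
= 0 + 1 + 0 + 5 + 2
= 1 + 0 + 7
= 1 + 7
= 8

8


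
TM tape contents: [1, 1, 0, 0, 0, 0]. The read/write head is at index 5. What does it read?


Tape: [1, 1, 0, 0, 0, 0]
Positions: 0 1 2 3 4 5
Values:    1 1 0 0 0 0
Head at position 5
tape[5] = 0

0


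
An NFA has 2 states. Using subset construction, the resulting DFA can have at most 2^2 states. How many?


NFA has 2 states
Subset construction: each DFA state = subset of NFA states
Maximum subsets = 2^2
2^2 = 4

4


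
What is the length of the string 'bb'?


String: 'bb'
Counting characters:
  'b' appears 2 time(s)
Total length = 0 + 2 = 2

2


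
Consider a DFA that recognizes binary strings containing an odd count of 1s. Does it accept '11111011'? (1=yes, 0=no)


DFA has 2 states: q_even (start, accept=no) and q_odd
Processing string '11111011' character by character:
  Position 0: read '1', 1-count=1 -> q_odd
  Position 1: read '1', 1-count=2 -> q_even
  Position 2: read '1', 1-count=3 -> q_odd
  Position 3: read '1', 1-count=4 -> q_even
  Position 4: read '1', 1-count=5 -> q_odd
  Position 5: read '0', 1-count=5 -> q_odd (no change)
  Position 6: read '1', 1-count=6 -> q_even
  Position 7: read '1', 1-count=7 -> q_odd
Final state: q_odd, total 1s = 7 (odd); the DFA requires an odd count -> accept

1


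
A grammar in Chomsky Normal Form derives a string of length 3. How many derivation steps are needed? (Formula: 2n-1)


Chomsky Normal Form derivation:
String length n = 3
Each step either:
  - Splits a nonterminal into two (n-1 such steps)
  - Converts a nonterminal to terminal (n such steps)
Total = (n-1) + n = 2n - 1
= 2(3) - 1
= 6 - 1
= 5

5


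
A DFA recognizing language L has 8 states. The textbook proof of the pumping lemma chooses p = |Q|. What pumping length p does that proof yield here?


Pumping lemma for regular languages (standard proof):
Take p = |Q|, the number of DFA states.
Any string of length >= |Q| passes through |Q|+1 states while reading its first |Q| symbols,
so by pigeonhole some state repeats, giving the loop that can be pumped.
Here |Q| = 8
Therefore the proof uses p = 8

8


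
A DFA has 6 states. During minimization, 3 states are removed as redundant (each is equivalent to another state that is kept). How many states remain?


Original DFA: 6 states
Redundant states removed: 3
Minimized states = original - removed
= 6 - 3
= 3

3


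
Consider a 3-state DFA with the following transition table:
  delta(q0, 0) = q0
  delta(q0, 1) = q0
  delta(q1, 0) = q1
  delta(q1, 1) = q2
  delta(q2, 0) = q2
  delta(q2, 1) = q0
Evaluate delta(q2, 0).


Looking up transition function:
delta(q2, 0) in the table
Row: q2, Column: 0
Result: q2

q2


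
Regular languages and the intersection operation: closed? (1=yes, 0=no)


Regular languages are closed under all standard operations:
- Union: Yes (product construction)
- Intersection: Yes (product construction)
- Complement: Yes (swap accept/reject)
- Concatenation: Yes (NFA construction)
Operation: intersection -> Closed

1


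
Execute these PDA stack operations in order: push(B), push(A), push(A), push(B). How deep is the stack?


Tracing stack operations:
  push(B) -> stack = [B], depth=1
  push(A) -> stack = [B,A], depth=2
  push(A) -> stack = [B,A,A], depth=3
  push(B) -> stack = [B,A,A,B], depth=4
Final depth = 4

4


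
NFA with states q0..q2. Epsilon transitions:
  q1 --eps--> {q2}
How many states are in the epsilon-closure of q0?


Starting from q0
Initialize closure = {q0}
q0 has no outgoing epsilon transitions -> nothing to add
Final closure: {q0}
Size = 1

1


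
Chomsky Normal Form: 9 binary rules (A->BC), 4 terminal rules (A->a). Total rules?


CNF allows two rule forms:
  A -> BC (binary): 9 rules
  A -> a (terminal): 4 rules
Total = 9 + 4 = 13

13


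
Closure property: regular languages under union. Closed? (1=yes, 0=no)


Regular languages are closed under:
- Union (DFA product construction)
- Intersection (DFA product construction)
- Complement (swap accept/reject states)
- Concatenation (NFA construction)
- Kleene star (NFA construction)
union is in this list
Therefore: closed

1


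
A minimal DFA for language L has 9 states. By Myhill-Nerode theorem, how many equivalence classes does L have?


Myhill-Nerode theorem:
Number of equivalence classes = number of states in minimal DFA
Minimal DFA states = 9
Therefore equivalence classes = 9

9


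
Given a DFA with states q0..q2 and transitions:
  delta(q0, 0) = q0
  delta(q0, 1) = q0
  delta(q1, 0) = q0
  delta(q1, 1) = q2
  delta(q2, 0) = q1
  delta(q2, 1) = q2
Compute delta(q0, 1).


Looking up transition function:
delta(q0, 1) in the table
Row: q0, Column: 1
Result: q0

q0


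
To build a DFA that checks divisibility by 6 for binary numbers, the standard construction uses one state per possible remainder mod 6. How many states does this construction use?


Divisibility by 6 is tracked via the remainder mod 6: 0, 1, ..., 5
The construction assigns one state to each remainder
Number of remainders = 6

6


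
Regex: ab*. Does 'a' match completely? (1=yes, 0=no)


Pattern: ab*
String: 'a'
Pattern requires: exactly one 'a' followed by zero or more 'b's
First char is 'a' -> OK
Rest '': all b's? Yes
Result: 1

1


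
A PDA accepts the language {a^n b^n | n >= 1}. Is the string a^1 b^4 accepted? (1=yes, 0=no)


Language requires equal numbers of a's and b's
PDA pushes for each 'a', pops for each 'b'
Number of a's = 1
Number of b's = 4
1 != 4 -> Reject

0


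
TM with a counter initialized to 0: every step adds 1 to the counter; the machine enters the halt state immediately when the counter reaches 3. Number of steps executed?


Counter starts at 0. Counting sequence:
  Step 1: counter = 1
  Step 2: counter = 2
  Step 3: counter = 3
Counter reached 3 -> halt
Total steps = 3

3


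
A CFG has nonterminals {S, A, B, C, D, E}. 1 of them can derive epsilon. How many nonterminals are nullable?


Nonterminals: {S, A, B, C, D, E}
A nonterminal is nullable if it can derive epsilon
Counting nullable nonterminals: 1
Total nullable = 1

1


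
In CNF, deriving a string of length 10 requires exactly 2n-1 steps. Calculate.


Chomsky Normal Form derivation:
String length n = 10
Each step either:
  - Splits a nonterminal into two (n-1 such steps)
  - Converts a nonterminal to terminal (n such steps)
Total = (n-1) + n = 2n - 1
= 2(10) - 1
= 20 - 1
= 19

19


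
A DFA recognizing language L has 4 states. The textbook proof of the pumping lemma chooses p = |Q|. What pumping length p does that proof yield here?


Pumping lemma for regular languages (standard proof):
Take p = |Q|, the number of DFA states.
Any string of length >= |Q| passes through |Q|+1 states while reading its first |Q| symbols,
so by pigeonhole some state repeats, giving the loop that can be pumped.
Here |Q| = 4
Therefore the proof uses p = 4

4


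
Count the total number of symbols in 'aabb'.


String: 'aabb'
Counting characters:
  'a' appears 2 time(s)
  'b' appears 2 time(s)
Total length = 2 + 2 = 4

4


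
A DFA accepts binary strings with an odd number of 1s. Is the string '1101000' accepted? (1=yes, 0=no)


DFA has 2 states: q_even (start, accept=no) and q_odd
Processing string '1101000' character by character:
  Position 0: read '1', 1-count=1 -> q_odd
  Position 1: read '1', 1-count=2 -> q_even
  Position 2: read '0', 1-count=2 -> q_even (no change)
  Position 3: read '1', 1-count=3 -> q_odd
  Position 4: read '0', 1-count=3 -> q_odd (no change)
  Position 5: read '0', 1-count=3 -> q_odd (no change)
  Position 6: read '0', 1-count=3 -> q_odd (no change)
Final state: q_odd, total 1s = 3 (odd); the DFA requires an odd count -> accept

1


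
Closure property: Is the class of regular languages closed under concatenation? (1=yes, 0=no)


Regular languages are closed under all standard operations:
- Union: Yes (product construction)
- Intersection: Yes (product construction)
- Complement: Yes (swap accept/reject)
- Concatenation: Yes (NFA construction)
Operation: concatenation -> Closed

1


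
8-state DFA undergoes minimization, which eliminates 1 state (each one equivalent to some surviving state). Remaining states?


Original DFA: 8 states
Redundant states removed: 1
Minimized states = original - removed
= 8 - 1
= 7

7


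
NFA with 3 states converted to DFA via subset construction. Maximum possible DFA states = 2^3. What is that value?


NFA has 3 states
Subset construction: each DFA state = subset of NFA states
Maximum subsets = 2^3
2^3 = 8

8


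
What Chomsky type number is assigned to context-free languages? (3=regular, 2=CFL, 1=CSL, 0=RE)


Chomsky hierarchy levels:
  Type 3: Regular (DFA/NFA/regex)
  Type 2: Context-free (PDA)
  Type 1: Context-sensitive
  Type 0: Recursively enumerable (TM)
'context-free' corresponds to Type 2

2


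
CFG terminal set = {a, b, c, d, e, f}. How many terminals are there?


Terminal symbols: a, b, c, d, e, f
Counting each: a (#1), b (#2), c (#3), d (#4), e (#5), f (#6)
Total = 6

6


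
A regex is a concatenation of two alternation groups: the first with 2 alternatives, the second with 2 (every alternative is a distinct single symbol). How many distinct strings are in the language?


First group: 2 alternatives
Second group: 2 alternatives
Concatenation: each choice from group 1 pairs with each from group 2
Total = 2 x 2 = 4

4


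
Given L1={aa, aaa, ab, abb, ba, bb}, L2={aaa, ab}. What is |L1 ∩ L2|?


L1 = {aa, aaa, ab, abb, ba, bb}
L2 = {aaa, ab}
Checking each string in L1 against L2:
  'aa': in L2? No
  'aaa': in L2? Yes
  'ab': in L2? Yes
  'abb': in L2? No
  'ba': in L2? No
  'bb': in L2? No
Intersection = {aaa, ab}
|L1 ∩ L2| = 2

2


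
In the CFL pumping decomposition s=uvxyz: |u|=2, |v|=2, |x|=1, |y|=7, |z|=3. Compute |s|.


|s| = |u| + |v| + |x| + |y| + |z|
= 2 + 2 + 1 + 7 + 3
= 4 + 1 + 10
= 5 + 10
= 15

15


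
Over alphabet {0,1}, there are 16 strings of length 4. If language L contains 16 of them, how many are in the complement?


Alphabet: {0,1}
String length: 4
Total strings of length 4 = 2^4 = 16
Strings in L = 16
Complement = total - |L|
= 16 - 16
= 0

0


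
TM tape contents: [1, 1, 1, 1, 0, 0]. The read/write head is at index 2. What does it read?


Tape: [1, 1, 1, 1, 0, 0]
Positions: 0 1 2 3 4 5
Values:    1 1 1 1 0 0
Head at position 2
tape[2] = 1

1


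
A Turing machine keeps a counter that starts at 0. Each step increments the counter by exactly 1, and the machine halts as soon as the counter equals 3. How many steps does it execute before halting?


Counter starts at 0. Counting sequence:
  Step 1: counter = 1
  Step 2: counter = 2
  Step 3: counter = 3
Counter reached 3 -> halt
Total steps = 3

3


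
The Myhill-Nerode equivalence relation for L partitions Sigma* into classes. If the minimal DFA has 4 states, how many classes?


Myhill-Nerode theorem:
Number of equivalence classes = number of states in minimal DFA
Minimal DFA states = 4
Therefore equivalence classes = 4

4


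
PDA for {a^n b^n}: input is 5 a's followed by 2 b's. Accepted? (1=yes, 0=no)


Language requires equal numbers of a's and b's
PDA pushes for each 'a', pops for each 'b'
Number of a's = 5
Number of b's = 2
5 != 2 -> Reject

0


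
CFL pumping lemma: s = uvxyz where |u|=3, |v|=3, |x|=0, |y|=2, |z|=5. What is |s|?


|s| = |u| + |v| + |x| + |y| + |z|
= 3 + 3 + 0 + 2 + 5
= 6 + 0 + 7
= 6 + 7
= 13

13


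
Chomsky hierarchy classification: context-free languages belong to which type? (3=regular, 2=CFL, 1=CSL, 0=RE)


Chomsky hierarchy levels:
  Type 3: Regular (DFA/NFA/regex)
  Type 2: Context-free (PDA)
  Type 1: Context-sensitive
  Type 0: Recursively enumerable (TM)
'context-free' corresponds to Type 2

2


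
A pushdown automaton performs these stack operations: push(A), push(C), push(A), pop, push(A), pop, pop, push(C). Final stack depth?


Tracing stack operations:
  push(A) -> stack = [A], depth=1
  push(C) -> stack = [A,C], depth=2
  push(A) -> stack = [A,C,A], depth=3
  pop -> removed A, stack = [A,C], depth=2
  push(A) -> stack = [A,C,A], depth=3
  pop -> removed A, stack = [A,C], depth=2
  pop -> removed C, stack = [A], depth=1
  push(C) -> stack = [A,C], depth=2
Final depth = 2

2


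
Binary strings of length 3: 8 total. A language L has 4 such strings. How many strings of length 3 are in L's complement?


Alphabet: {0,1}
String length: 3
Total strings of length 3 = 2^3 = 8
Strings in L = 4
Complement = total - |L|
= 8 - 4
= 4

4


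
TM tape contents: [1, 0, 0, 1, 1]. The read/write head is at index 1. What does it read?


Tape: [1, 0, 0, 1, 1]
Positions: 0 1 2 3 4
Values:    1 0 0 1 1
Head at position 1
tape[1] = 0

0


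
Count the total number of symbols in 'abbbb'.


String: 'abbbb'
Counting characters:
  'a' appears 1 time(s)
  'b' appears 4 time(s)
Total length = 1 + 4 = 5

5


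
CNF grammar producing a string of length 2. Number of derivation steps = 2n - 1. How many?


Chomsky Normal Form derivation:
String length n = 2
Each step either:
  - Splits a nonterminal into two (n-1 such steps)
  - Converts a nonterminal to terminal (n such steps)
Total = (n-1) + n = 2n - 1
= 2(2) - 1
= 4 - 1
= 3

3


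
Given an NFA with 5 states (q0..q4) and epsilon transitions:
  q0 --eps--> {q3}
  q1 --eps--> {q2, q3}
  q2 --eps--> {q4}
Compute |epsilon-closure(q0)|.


Starting from q0
Initialize closure = {q0}
Follow epsilon from q0 -> add q3
Final closure: {q0, q3}
Size = 2

2


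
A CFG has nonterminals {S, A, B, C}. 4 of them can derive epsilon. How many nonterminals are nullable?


Nonterminals: {S, A, B, C}
A nonterminal is nullable if it can derive epsilon
Counting nullable nonterminals: 4
Total nullable = 4

4


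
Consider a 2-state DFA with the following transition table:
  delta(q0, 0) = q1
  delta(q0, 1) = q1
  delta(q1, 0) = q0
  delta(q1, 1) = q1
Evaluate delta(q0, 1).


Looking up transition function:
delta(q0, 1) in the table
Row: q0, Column: 1
Result: q1

q1


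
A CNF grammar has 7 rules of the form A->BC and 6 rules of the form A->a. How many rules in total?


CNF allows two rule forms:
  A -> BC (binary): 7 rules
  A -> a (terminal): 6 rules
Total = 7 + 6 = 13

13


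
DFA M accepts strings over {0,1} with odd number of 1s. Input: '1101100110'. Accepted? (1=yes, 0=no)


DFA has 2 states: q_even (start, accept=no) and q_odd
Processing string '1101100110' character by character:
  Position 0: read '1', 1-count=1 -> q_odd
  Position 1: read '1', 1-count=2 -> q_even
  Position 2: read '0', 1-count=2 -> q_even (no change)
  Position 3: read '1', 1-count=3 -> q_odd
  Position 4: read '1', 1-count=4 -> q_even
  Position 5: read '0', 1-count=4 -> q_even (no change)
  Position 6: read '0', 1-count=4 -> q_even (no change)
  Position 7: read '1', 1-count=5 -> q_odd
  Position 8: read '1', 1-count=6 -> q_even
  Position 9: read '0', 1-count=6 -> q_even (no change)
Final state: q_even, total 1s = 6 (even); the DFA requires an odd count -> reject

0


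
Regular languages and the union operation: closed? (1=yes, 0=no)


Regular languages are closed under all standard operations:
- Union: Yes (product construction)
- Intersection: Yes (product construction)
- Complement: Yes (swap accept/reject)
- Concatenation: Yes (NFA construction)
Operation: union -> Closed

1


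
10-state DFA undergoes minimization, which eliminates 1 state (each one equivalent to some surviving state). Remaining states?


Original DFA: 10 states
Redundant states removed: 1
Minimized states = original - removed
= 10 - 1
= 9

9


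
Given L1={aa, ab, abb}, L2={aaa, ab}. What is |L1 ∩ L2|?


L1 = {aa, ab, abb}
L2 = {aaa, ab}
Checking each string in L1 against L2:
  'aa': in L2? No
  'ab': in L2? Yes
  'abb': in L2? No
Intersection = {ab}
|L1 ∩ L2| = 1

1


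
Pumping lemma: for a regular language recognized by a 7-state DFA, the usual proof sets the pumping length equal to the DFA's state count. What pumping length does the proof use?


Pumping lemma for regular languages (standard proof):
Take p = |Q|, the number of DFA states.
Any string of length >= |Q| passes through |Q|+1 states while reading its first |Q| symbols,
so by pigeonhole some state repeats, giving the loop that can be pumped.
Here |Q| = 7
Therefore the proof uses p = 7

7


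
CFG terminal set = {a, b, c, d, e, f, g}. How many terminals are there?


Terminal symbols: a, b, c, d, e, f, g
Counting each: a (#1), b (#2), c (#3), d (#4), e (#5), f (#6), g (#7)
Total = 7

7


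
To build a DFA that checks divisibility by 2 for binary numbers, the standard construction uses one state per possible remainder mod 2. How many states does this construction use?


Divisibility by 2 is tracked via the remainder mod 2: 0, 1, ..., 1
The construction assigns one state to each remainder
Number of remainders = 2

2


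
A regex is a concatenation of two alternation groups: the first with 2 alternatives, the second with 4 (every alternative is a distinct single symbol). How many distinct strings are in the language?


First group: 2 alternatives
Second group: 4 alternatives
Concatenation: each choice from group 1 pairs with each from group 2
Total = 2 x 4 = 8

8


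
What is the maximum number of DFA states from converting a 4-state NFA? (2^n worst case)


NFA has 4 states
Subset construction: each DFA state = subset of NFA states
Maximum subsets = 2^4
2^4 = 16

16


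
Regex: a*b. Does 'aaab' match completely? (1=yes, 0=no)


Pattern: a*b
String: 'aaab'
Pattern requires: zero or more 'a's followed by exactly one 'b'
Found 3 leading 'a's
Remaining: 'b'
Remaining is exactly 'b' -> match
Result: 1

1


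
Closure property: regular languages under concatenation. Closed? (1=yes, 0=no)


Regular languages are closed under:
- Union (DFA product construction)
- Intersection (DFA product construction)
- Complement (swap accept/reject states)
- Concatenation (NFA construction)
- Kleene star (NFA construction)
concatenation is in this list
Therefore: closed

1


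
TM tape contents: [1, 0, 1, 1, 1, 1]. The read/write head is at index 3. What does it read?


Tape: [1, 0, 1, 1, 1, 1]
Positions: 0 1 2 3 4 5
Values:    1 0 1 1 1 1
Head at position 3
tape[3] = 1

1


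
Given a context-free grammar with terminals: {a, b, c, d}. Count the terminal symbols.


Terminal symbols: a, b, c, d
Counting each: a (#1), b (#2), c (#3), d (#4)
Total = 4

4


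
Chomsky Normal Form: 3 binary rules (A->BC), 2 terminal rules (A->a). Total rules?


CNF allows two rule forms:
  A -> BC (binary): 3 rules
  A -> a (terminal): 2 rules
Total = 3 + 2 = 5

5


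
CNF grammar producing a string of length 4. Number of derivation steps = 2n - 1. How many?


Chomsky Normal Form derivation:
String length n = 4
Each step either:
  - Splits a nonterminal into two (n-1 such steps)
  - Converts a nonterminal to terminal (n such steps)
Total = (n-1) + n = 2n - 1
= 2(4) - 1
= 8 - 1
= 7

7


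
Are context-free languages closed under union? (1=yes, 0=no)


CFL closure properties:
  Closed under: union, concatenation, Kleene star
  NOT closed under: intersection, complement
Operation 'union' is in closed list -> Yes (closed)

1


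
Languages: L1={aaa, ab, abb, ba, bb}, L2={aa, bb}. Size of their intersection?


L1 = {aaa, ab, abb, ba, bb}
L2 = {aa, bb}
Checking each string in L1 against L2:
  'aaa': in L2? No
  'ab': in L2? No
  'abb': in L2? No
  'ba': in L2? No
  'bb': in L2? Yes
Intersection = {bb}
|L1 ∩ L2| = 1

1


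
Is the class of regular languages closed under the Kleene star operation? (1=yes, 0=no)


Regular languages are closed under:
- Union (DFA product construction)
- Intersection (DFA product construction)
- Complement (swap accept/reject states)
- Concatenation (NFA construction)
- Kleene star (NFA construction)
Kleene star is in this list
Therefore: closed

1


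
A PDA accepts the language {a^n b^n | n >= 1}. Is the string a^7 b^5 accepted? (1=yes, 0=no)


Language requires equal numbers of a's and b's
PDA pushes for each 'a', pops for each 'b'
Number of a's = 7
Number of b's = 5
7 != 5 -> Reject

0


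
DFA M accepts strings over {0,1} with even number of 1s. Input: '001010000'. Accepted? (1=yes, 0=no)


DFA has 2 states: q_even (start, accept=yes) and q_odd
Processing string '001010000' character by character:
  Position 0: read '0', 1-count=0 -> q_even (no change)
  Position 1: read '0', 1-count=0 -> q_even (no change)
  Position 2: read '1', 1-count=1 -> q_odd
  Position 3: read '0', 1-count=1 -> q_odd (no change)
  Position 4: read '1', 1-count=2 -> q_even
  Position 5: read '0', 1-count=2 -> q_even (no change)
  Position 6: read '0', 1-count=2 -> q_even (no change)
  Position 7: read '0', 1-count=2 -> q_even (no change)
  Position 8: read '0', 1-count=2 -> q_even (no change)
Final state: q_even, total 1s = 2 (even); the DFA requires an even count -> accept

1


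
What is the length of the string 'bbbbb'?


String: 'bbbbb'
Counting characters:
  'b' appears 5 time(s)
Total length = 0 + 5 = 5

5


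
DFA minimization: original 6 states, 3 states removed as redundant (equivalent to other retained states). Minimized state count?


Original DFA: 6 states
Redundant states removed: 3
Minimized states = original - removed
= 6 - 3
= 3

3


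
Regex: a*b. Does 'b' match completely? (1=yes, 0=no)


Pattern: a*b
String: 'b'
Pattern requires: zero or more 'a's followed by exactly one 'b'
Found 0 leading 'a's
Remaining: 'b'
Remaining is exactly 'b' -> match
Result: 1

1


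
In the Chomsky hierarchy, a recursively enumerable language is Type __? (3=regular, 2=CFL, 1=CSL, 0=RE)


Chomsky hierarchy levels:
  Type 3: Regular (DFA/NFA/regex)
  Type 2: Context-free (PDA)
  Type 1: Context-sensitive
  Type 0: Recursively enumerable (TM)
'recursively enumerable' corresponds to Type 0

0


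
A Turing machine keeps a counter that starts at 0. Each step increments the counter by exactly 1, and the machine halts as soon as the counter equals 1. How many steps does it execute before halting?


Counter starts at 0. Counting sequence:
  Step 1: counter = 1
Counter reached 1 -> halt
Total steps = 1

1


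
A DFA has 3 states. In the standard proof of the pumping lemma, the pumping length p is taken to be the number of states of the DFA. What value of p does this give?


Pumping lemma for regular languages (standard proof):
Take p = |Q|, the number of DFA states.
Any string of length >= |Q| passes through |Q|+1 states while reading its first |Q| symbols,
so by pigeonhole some state repeats, giving the loop that can be pumped.
Here |Q| = 3
Therefore the proof uses p = 3

3


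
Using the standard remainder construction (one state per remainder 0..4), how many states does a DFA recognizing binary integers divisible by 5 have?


Divisibility by 5 is tracked via the remainder mod 5: 0, 1, ..., 4
The construction assigns one state to each remainder
Number of remainders = 5

5


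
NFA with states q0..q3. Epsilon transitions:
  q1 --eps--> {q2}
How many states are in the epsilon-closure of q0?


Starting from q0
Initialize closure = {q0}
q0 has no outgoing epsilon transitions -> nothing to add
Final closure: {q0}
Size = 1

1


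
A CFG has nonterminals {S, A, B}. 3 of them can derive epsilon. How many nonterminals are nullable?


Nonterminals: {S, A, B}
A nonterminal is nullable if it can derive epsilon
Counting nullable nonterminals: 3
Total nullable = 3

3


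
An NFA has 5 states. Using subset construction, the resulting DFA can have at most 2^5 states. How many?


NFA has 5 states
Subset construction: each DFA state = subset of NFA states
Maximum subsets = 2^5
2^5 = 32

32


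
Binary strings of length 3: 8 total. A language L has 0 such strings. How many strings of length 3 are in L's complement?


Alphabet: {0,1}
String length: 3
Total strings of length 3 = 2^3 = 8
Strings in L = 0
Complement = total - |L|
= 8 - 0
= 8

8


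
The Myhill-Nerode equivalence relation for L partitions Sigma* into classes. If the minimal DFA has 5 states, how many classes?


Myhill-Nerode theorem:
Number of equivalence classes = number of states in minimal DFA
Minimal DFA states = 5
Therefore equivalence classes = 5

5


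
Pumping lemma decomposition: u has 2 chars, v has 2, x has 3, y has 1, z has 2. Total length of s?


|s| = |u| + |v| + |x| + |y| + |z|
= 2 + 2 + 3 + 1 + 2
= 4 + 3 + 3
= 7 + 3
= 10

10


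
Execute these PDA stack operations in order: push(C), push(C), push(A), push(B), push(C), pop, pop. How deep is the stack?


Tracing stack operations:
  push(C) -> stack = [C], depth=1
  push(C) -> stack = [C,C], depth=2
  push(A) -> stack = [C,C,A], depth=3
  push(B) -> stack = [C,C,A,B], depth=4
  push(C) -> stack = [C,C,A,B,C], depth=5
  pop -> removed C, stack = [C,C,A,B], depth=4
  pop -> removed B, stack = [C,C,A], depth=3
Final depth = 3

3


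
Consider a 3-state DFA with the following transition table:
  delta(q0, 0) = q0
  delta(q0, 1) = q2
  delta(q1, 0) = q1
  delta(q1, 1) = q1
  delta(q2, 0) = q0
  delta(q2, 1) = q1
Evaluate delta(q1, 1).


Looking up transition function:
delta(q1, 1) in the table
Row: q1, Column: 1
Result: q1

q1


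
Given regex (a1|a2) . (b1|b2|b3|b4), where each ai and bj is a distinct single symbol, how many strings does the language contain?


First group: 2 alternatives
Second group: 4 alternatives
Concatenation: each choice from group 1 pairs with each from group 2
Total = 2 x 4 = 8

8


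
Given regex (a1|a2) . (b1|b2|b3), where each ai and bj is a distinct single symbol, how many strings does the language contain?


First group: 2 alternatives
Second group: 3 alternatives
Concatenation: each choice from group 1 pairs with each from group 2
Total = 2 x 3 = 6

6


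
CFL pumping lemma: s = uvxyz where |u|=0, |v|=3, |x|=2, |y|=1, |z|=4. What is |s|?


|s| = |u| + |v| + |x| + |y| + |z|
= 0 + 3 + 2 + 1 + 4
= 3 + 2 + 5
= 5 + 5
= 10

10


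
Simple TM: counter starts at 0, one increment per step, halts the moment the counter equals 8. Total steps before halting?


Counter starts at 0. Counting sequence:
  Step 1: counter = 1
  Step 2: counter = 2
  Step 3: counter = 3
  Step 4: counter = 4
  Step 5: counter = 5
  Step 6: counter = 6
  Step 7: counter = 7
  Step 8: counter = 8
Counter reached 8 -> halt
Total steps = 8

8


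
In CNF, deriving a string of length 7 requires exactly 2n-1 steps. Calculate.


Chomsky Normal Form derivation:
String length n = 7
Each step either:
  - Splits a nonterminal into two (n-1 such steps)
  - Converts a nonterminal to terminal (n such steps)
Total = (n-1) + n = 2n - 1
= 2(7) - 1
= 14 - 1
= 13

13


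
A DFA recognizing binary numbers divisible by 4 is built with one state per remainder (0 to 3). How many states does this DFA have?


Divisibility by 4 is tracked via the remainder mod 4: 0, 1, ..., 3
The construction assigns one state to each remainder
Number of remainders = 4

4


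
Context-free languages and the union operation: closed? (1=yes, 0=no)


CFL closure properties:
  Closed under: union, concatenation, Kleene star
  NOT closed under: intersection, complement
Operation 'union' is in closed list -> Yes (closed)

1


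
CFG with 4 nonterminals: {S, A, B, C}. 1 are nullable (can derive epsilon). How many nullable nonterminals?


Nonterminals: {S, A, B, C}
A nonterminal is nullable if it can derive epsilon
Counting nullable nonterminals: 1
Total nullable = 1

1


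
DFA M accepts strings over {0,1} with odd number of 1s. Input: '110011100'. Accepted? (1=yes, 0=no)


DFA has 2 states: q_even (start, accept=no) and q_odd
Processing string '110011100' character by character:
  Position 0: read '1', 1-count=1 -> q_odd
  Position 1: read '1', 1-count=2 -> q_even
  Position 2: read '0', 1-count=2 -> q_even (no change)
  Position 3: read '0', 1-count=2 -> q_even (no change)
  Position 4: read '1', 1-count=3 -> q_odd
  Position 5: read '1', 1-count=4 -> q_even
  Position 6: read '1', 1-count=5 -> q_odd
  Position 7: read '0', 1-count=5 -> q_odd (no change)
  Position 8: read '0', 1-count=5 -> q_odd (no change)
Final state: q_odd, total 1s = 5 (odd); the DFA requires an odd count -> accept

1


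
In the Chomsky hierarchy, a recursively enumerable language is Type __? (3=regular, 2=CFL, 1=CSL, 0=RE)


Chomsky hierarchy levels:
  Type 3: Regular (DFA/NFA/regex)
  Type 2: Context-free (PDA)
  Type 1: Context-sensitive
  Type 0: Recursively enumerable (TM)
'recursively enumerable' corresponds to Type 0

0


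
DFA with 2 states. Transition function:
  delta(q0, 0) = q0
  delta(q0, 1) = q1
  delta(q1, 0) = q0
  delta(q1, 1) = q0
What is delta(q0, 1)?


Looking up transition function:
delta(q0, 1) in the table
Row: q0, Column: 1
Result: q1

q1


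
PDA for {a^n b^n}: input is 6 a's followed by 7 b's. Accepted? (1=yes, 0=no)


Language requires equal numbers of a's and b's
PDA pushes for each 'a', pops for each 'b'
Number of a's = 6
Number of b's = 7
6 != 7 -> Reject

0
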